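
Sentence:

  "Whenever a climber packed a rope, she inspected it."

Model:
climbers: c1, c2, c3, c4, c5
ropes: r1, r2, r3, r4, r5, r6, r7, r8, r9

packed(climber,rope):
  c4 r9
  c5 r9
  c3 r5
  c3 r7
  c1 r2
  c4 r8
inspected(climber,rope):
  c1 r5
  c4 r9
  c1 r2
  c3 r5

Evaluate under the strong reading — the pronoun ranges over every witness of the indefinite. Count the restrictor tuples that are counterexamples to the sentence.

"it" takes "a rope" as antecedent — a donkey pronoun bound across the clause boundary.
Strong reading: for every (c,r) with packed(c,r), inspected(c,r).
Restrictor pairs: (c1,r2) ✓  (c3,r5) ✓  (c3,r7) ✗  (c4,r8) ✗  (c4,r9) ✓  (c5,r9) ✗
Counterexamples (restrictor pairs failing the scope): 3.

3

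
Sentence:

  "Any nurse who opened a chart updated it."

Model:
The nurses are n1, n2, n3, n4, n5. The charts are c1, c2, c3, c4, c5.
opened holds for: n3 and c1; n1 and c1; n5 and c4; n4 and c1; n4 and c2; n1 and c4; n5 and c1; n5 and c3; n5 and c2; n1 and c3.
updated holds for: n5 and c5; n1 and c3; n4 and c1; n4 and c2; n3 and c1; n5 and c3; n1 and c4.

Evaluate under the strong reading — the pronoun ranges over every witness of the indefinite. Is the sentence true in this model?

False

"it" takes "a chart" as antecedent — a donkey pronoun bound across the clause boundary.
Strong reading: for every (n,c) with opened(n,c), updated(n,c).
Restrictor pairs: (n1,c1) ✗  (n1,c3) ✓  (n1,c4) ✓  (n3,c1) ✓  (n4,c1) ✓  (n4,c2) ✓  (n5,c1) ✗  (n5,c2) ✗  (n5,c3) ✓  (n5,c4) ✗
Counterexample: (n1,c1) is in opened but fails the scope.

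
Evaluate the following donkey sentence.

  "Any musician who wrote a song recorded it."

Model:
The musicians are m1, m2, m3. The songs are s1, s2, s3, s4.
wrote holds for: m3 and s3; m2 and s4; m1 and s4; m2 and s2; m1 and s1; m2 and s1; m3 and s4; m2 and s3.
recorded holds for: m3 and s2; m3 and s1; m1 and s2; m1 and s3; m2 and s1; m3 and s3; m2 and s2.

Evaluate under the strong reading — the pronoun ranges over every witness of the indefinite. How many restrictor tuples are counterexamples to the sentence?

5

"it" takes "a song" as antecedent — a donkey pronoun bound across the clause boundary.
Strong reading: for every (m,s) with wrote(m,s), recorded(m,s).
Restrictor pairs: (m1,s1) ✗  (m1,s4) ✗  (m2,s1) ✓  (m2,s2) ✓  (m2,s3) ✗  (m2,s4) ✗  (m3,s3) ✓  (m3,s4) ✗
Counterexamples (restrictor pairs failing the scope): 5.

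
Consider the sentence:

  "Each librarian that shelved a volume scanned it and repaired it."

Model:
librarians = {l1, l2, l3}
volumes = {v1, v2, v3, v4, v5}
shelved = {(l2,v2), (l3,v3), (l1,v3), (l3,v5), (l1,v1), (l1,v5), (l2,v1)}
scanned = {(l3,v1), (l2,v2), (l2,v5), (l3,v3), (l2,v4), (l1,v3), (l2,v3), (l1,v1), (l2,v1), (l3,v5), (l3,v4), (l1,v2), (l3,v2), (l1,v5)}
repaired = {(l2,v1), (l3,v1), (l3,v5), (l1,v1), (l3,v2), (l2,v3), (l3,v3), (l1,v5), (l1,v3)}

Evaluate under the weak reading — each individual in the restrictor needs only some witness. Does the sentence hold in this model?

True

"it" takes "a volume" as antecedent — a donkey pronoun bound across the clause boundary.
Weak reading: every librarian l with some shelved-volume has at least one shelved-volume v such that scanned(l,v) ∧ repaired(l,v).
Per librarian: l1:✓  l2:✓  l3:✓
Every librarian in the restrictor has a witness.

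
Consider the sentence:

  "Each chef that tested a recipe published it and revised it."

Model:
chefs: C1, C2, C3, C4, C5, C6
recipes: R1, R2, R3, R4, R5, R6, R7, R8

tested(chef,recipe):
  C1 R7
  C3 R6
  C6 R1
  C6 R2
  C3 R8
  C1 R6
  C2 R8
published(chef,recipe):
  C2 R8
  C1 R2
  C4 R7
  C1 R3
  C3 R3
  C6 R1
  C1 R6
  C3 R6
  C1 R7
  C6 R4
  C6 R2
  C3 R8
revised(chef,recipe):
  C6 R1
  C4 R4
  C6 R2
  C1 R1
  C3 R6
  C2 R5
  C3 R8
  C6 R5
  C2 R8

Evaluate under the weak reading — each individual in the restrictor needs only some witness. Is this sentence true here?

False

"it" takes "a recipe" as antecedent — a donkey pronoun bound across the clause boundary.
Weak reading: every chef c with some tested-recipe has at least one tested-recipe r such that published(c,r) ∧ revised(c,r).
Per chef: C1:✗  C2:✓  C3:✓  C6:✓
C1 has no witness among its tested-recipes.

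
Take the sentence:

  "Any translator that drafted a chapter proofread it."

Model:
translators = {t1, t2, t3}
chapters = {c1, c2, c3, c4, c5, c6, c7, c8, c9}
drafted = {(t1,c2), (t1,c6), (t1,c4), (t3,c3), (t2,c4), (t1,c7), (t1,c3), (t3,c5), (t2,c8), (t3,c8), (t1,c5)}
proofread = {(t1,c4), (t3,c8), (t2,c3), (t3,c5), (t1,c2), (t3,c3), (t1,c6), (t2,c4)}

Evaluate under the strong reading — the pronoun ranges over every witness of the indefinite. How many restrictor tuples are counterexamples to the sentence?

4

"it" takes "a chapter" as antecedent — a donkey pronoun bound across the clause boundary.
Strong reading: for every (t,c) with drafted(t,c), proofread(t,c).
Restrictor pairs: (t1,c2) ✓  (t1,c3) ✗  (t1,c4) ✓  (t1,c5) ✗  (t1,c6) ✓  (t1,c7) ✗  (t2,c4) ✓  (t2,c8) ✗  (t3,c3) ✓  (t3,c5) ✓  (t3,c8) ✓
Counterexamples (restrictor pairs failing the scope): 4.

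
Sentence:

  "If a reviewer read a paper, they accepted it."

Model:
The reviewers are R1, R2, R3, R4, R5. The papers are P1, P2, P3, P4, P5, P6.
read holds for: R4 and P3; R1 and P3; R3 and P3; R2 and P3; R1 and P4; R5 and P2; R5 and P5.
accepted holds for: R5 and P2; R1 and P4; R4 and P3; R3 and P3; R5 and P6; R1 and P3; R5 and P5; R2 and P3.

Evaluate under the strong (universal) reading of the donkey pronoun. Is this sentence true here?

True

"it" takes "a paper" as antecedent — a donkey pronoun bound across the clause boundary.
Strong reading: for every (r,p) with read(r,p), accepted(r,p).
Restrictor pairs: (R1,P3) ✓  (R1,P4) ✓  (R2,P3) ✓  (R3,P3) ✓  (R4,P3) ✓  (R5,P2) ✓  (R5,P5) ✓
Every restrictor pair satisfies the scope.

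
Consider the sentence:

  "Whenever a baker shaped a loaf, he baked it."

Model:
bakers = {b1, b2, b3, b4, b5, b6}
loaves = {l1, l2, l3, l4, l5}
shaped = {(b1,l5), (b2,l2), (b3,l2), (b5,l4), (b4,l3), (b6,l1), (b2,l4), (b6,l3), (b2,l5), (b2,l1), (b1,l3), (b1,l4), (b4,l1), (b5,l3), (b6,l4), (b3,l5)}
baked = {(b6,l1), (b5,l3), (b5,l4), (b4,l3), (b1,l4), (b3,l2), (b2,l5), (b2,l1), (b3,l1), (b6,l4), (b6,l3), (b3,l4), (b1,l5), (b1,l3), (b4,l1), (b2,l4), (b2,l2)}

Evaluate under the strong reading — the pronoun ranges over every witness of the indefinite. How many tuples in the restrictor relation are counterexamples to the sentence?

1

"it" takes "a loaf" as antecedent — a donkey pronoun bound across the clause boundary.
Strong reading: for every (b,l) with shaped(b,l), baked(b,l).
Restrictor pairs: (b1,l3) ✓  (b1,l4) ✓  (b1,l5) ✓  (b2,l1) ✓  (b2,l2) ✓  (b2,l4) ✓  (b2,l5) ✓  (b3,l2) ✓  (b3,l5) ✗  (b4,l1) ✓  (b4,l3) ✓  (b5,l3) ✓  (b5,l4) ✓  (b6,l1) ✓  (b6,l3) ✓  (b6,l4) ✓
Counterexamples (restrictor pairs failing the scope): 1.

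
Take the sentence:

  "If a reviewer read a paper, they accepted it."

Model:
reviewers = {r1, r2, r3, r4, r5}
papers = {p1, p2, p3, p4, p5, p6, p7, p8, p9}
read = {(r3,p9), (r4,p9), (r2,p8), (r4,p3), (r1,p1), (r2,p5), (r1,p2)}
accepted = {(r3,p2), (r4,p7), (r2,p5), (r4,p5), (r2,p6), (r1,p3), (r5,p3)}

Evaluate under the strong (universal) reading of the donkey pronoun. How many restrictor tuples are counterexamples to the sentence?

"it" takes "a paper" as antecedent — a donkey pronoun bound across the clause boundary.
Strong reading: for every (r,p) with read(r,p), accepted(r,p).
Restrictor pairs: (r1,p1) ✗  (r1,p2) ✗  (r2,p5) ✓  (r2,p8) ✗  (r3,p9) ✗  (r4,p3) ✗  (r4,p9) ✗
Counterexamples (restrictor pairs failing the scope): 6.

6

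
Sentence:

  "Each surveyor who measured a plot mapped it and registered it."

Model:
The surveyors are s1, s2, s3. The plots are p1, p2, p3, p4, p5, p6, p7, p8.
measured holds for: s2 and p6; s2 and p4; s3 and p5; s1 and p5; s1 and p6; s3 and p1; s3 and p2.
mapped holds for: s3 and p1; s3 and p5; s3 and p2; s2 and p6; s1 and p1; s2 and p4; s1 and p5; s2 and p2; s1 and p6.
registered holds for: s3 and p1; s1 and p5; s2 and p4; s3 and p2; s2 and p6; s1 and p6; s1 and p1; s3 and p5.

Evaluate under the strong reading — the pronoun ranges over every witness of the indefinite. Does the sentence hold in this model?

"it" takes "a plot" as antecedent — a donkey pronoun bound across the clause boundary.
Strong reading: for every (s,p) with measured(s,p), mapped(s,p) ∧ registered(s,p).
Restrictor pairs: (s1,p5) ✓  (s1,p6) ✓  (s2,p4) ✓  (s2,p6) ✓  (s3,p1) ✓  (s3,p2) ✓  (s3,p5) ✓
Every restrictor pair satisfies the scope.

True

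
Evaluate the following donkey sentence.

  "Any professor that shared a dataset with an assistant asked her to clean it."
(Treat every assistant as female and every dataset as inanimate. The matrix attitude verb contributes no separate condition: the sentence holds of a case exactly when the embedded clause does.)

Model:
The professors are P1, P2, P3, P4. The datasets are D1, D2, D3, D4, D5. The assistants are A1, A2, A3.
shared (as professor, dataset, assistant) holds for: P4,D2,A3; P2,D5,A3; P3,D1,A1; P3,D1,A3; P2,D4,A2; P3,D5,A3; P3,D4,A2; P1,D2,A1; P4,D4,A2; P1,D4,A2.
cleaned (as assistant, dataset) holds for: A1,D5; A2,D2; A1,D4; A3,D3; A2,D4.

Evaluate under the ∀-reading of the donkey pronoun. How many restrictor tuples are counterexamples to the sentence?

"her" takes "an assistant" as antecedent and "it" takes "a dataset"; both are donkey pronouns co-varying with the restrictor.
Strong reading: for every (p,d,a) with shared(p,d,a), cleaned(a,d).
Restrictor triples: (P1,D2,A1)→cleaned(A1,D2) ✗  (P1,D4,A2)→cleaned(A2,D4) ✓  (P2,D4,A2)→cleaned(A2,D4) ✓  (P2,D5,A3)→cleaned(A3,D5) ✗  (P3,D1,A1)→cleaned(A1,D1) ✗  (P3,D1,A3)→cleaned(A3,D1) ✗  (P3,D4,A2)→cleaned(A2,D4) ✓  (P3,D5,A3)→cleaned(A3,D5) ✗  (P4,D2,A3)→cleaned(A3,D2) ✗  (P4,D4,A2)→cleaned(A2,D4) ✓
Counterexamples (restrictor triples failing the scope): 6.

6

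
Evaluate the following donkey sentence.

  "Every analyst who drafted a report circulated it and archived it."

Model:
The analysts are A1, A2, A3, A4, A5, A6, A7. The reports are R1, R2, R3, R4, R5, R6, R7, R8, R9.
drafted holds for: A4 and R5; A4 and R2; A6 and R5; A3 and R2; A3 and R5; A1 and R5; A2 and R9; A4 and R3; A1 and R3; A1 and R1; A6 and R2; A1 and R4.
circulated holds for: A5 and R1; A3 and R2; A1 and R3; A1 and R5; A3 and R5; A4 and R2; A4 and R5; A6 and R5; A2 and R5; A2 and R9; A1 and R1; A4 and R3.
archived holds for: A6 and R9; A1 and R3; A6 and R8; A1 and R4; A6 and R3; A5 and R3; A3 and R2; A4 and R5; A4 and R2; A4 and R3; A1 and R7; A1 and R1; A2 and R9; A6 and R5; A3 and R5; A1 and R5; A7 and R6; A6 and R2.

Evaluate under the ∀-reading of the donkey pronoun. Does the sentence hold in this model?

False

"it" takes "a report" as antecedent — a donkey pronoun bound across the clause boundary.
Strong reading: for every (a,r) with drafted(a,r), circulated(a,r) ∧ archived(a,r).
Restrictor pairs: (A1,R1) ✓  (A1,R3) ✓  (A1,R4) ✗  (A1,R5) ✓  (A2,R9) ✓  (A3,R2) ✓  (A3,R5) ✓  (A4,R2) ✓  (A4,R3) ✓  (A4,R5) ✓  (A6,R2) ✗  (A6,R5) ✓
Counterexample: (A1,R4) is in drafted but fails the scope.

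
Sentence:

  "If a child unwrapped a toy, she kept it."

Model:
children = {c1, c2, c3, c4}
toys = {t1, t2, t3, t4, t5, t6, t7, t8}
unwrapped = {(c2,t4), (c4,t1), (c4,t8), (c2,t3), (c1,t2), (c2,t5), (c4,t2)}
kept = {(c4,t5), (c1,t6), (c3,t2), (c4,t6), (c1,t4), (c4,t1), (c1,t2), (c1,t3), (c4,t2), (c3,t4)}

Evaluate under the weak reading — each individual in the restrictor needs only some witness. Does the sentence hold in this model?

False

"it" takes "a toy" as antecedent — a donkey pronoun bound across the clause boundary.
Weak reading: every child c with some unwrapped-toy has at least one unwrapped-toy t such that kept(c,t).
Per child: c1:✓  c2:✗  c4:✓
c2 has no witness among its unwrapped-toys.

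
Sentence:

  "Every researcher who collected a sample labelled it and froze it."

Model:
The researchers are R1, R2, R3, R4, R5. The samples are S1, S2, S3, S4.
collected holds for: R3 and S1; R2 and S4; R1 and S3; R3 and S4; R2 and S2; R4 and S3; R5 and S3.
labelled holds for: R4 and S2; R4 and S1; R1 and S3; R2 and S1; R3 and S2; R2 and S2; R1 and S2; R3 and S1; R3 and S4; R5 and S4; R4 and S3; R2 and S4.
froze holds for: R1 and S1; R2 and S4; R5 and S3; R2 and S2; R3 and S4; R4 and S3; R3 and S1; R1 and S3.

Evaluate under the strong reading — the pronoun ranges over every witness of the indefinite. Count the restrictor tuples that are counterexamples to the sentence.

"it" takes "a sample" as antecedent — a donkey pronoun bound across the clause boundary.
Strong reading: for every (r,s) with collected(r,s), labelled(r,s) ∧ froze(r,s).
Restrictor pairs: (R1,S3) ✓  (R2,S2) ✓  (R2,S4) ✓  (R3,S1) ✓  (R3,S4) ✓  (R4,S3) ✓  (R5,S3) ✗
Counterexamples (restrictor pairs failing the scope): 1.

1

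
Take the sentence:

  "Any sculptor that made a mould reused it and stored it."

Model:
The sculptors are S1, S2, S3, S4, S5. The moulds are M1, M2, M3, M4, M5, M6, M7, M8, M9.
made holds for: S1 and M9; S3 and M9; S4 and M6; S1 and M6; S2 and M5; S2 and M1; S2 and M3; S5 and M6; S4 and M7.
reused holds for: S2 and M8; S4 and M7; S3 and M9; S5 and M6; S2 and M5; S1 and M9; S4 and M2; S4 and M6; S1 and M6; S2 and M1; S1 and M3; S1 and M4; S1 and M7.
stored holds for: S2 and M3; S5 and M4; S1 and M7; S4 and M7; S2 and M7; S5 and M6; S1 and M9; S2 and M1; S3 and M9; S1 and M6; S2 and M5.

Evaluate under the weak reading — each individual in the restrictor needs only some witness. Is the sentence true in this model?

True

"it" takes "a mould" as antecedent — a donkey pronoun bound across the clause boundary.
Weak reading: every sculptor s with some made-mould has at least one made-mould m such that reused(s,m) ∧ stored(s,m).
Per sculptor: S1:✓  S2:✓  S3:✓  S4:✓  S5:✓
Every sculptor in the restrictor has a witness.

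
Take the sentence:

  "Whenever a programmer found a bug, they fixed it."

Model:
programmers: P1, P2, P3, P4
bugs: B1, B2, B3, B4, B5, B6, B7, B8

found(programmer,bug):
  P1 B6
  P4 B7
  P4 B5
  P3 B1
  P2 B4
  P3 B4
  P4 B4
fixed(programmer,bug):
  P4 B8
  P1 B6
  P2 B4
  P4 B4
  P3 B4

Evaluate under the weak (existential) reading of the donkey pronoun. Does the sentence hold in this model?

True

"it" takes "a bug" as antecedent — a donkey pronoun bound across the clause boundary.
Weak reading: every programmer p with some found-bug has at least one found-bug b such that fixed(p,b).
Per programmer: P1:✓  P2:✓  P3:✓  P4:✓
Every programmer in the restrictor has a witness.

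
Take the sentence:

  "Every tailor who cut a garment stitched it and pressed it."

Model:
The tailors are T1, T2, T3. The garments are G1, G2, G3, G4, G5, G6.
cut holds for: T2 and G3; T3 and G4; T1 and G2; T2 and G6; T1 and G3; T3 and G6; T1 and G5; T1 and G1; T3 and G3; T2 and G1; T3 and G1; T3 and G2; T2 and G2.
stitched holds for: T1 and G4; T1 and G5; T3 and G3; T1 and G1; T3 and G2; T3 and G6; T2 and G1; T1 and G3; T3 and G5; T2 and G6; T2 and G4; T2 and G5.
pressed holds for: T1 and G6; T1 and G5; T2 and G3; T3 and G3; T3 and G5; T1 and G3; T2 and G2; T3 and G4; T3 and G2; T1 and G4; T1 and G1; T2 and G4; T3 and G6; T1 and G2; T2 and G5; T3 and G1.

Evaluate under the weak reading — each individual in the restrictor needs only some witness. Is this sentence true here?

"it" takes "a garment" as antecedent — a donkey pronoun bound across the clause boundary.
Weak reading: every tailor t with some cut-garment has at least one cut-garment g such that stitched(t,g) ∧ pressed(t,g).
Per tailor: T1:✓  T2:✗  T3:✓
T2 has no witness among its cut-garments.

False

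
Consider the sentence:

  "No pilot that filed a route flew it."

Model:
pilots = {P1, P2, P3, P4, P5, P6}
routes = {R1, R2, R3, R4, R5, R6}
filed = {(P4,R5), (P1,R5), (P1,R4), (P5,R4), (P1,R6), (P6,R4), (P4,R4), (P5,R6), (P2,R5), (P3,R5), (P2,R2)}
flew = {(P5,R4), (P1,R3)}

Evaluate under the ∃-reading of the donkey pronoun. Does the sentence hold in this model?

False

"it" takes "a route" as antecedent — a donkey pronoun bound across the clause boundary.
Truth condition: for no (p,r) with filed(p,r) does flew(p,r) hold.
Restrictor pairs — does the scope hold? (P1,R4):fails  (P1,R5):fails  (P1,R6):fails  (P2,R2):fails  (P2,R5):fails  (P3,R5):fails  (P4,R4):fails  (P4,R5):fails  (P5,R4):holds  (P5,R6):fails  (P6,R4):fails
Scope holds for 1 pair(s), so the sentence is false.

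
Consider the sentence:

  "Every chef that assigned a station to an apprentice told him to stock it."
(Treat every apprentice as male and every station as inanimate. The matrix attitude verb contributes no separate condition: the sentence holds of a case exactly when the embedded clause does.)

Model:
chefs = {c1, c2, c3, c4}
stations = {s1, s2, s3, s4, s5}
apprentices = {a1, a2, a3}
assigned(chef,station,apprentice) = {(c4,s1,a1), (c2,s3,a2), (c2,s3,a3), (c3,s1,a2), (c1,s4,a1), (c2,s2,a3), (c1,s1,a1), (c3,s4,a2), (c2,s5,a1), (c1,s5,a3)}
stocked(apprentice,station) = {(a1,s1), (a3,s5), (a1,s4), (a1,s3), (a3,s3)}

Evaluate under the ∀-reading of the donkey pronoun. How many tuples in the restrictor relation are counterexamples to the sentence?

"him" takes "an apprentice" as antecedent and "it" takes "a station"; both are donkey pronouns co-varying with the restrictor.
Strong reading: for every (c,s,a) with assigned(c,s,a), stocked(a,s).
Restrictor triples: (c1,s1,a1)→stocked(a1,s1) ✓  (c1,s4,a1)→stocked(a1,s4) ✓  (c1,s5,a3)→stocked(a3,s5) ✓  (c2,s2,a3)→stocked(a3,s2) ✗  (c2,s3,a2)→stocked(a2,s3) ✗  (c2,s3,a3)→stocked(a3,s3) ✓  (c2,s5,a1)→stocked(a1,s5) ✗  (c3,s1,a2)→stocked(a2,s1) ✗  (c3,s4,a2)→stocked(a2,s4) ✗  (c4,s1,a1)→stocked(a1,s1) ✓
Counterexamples (restrictor triples failing the scope): 5.

5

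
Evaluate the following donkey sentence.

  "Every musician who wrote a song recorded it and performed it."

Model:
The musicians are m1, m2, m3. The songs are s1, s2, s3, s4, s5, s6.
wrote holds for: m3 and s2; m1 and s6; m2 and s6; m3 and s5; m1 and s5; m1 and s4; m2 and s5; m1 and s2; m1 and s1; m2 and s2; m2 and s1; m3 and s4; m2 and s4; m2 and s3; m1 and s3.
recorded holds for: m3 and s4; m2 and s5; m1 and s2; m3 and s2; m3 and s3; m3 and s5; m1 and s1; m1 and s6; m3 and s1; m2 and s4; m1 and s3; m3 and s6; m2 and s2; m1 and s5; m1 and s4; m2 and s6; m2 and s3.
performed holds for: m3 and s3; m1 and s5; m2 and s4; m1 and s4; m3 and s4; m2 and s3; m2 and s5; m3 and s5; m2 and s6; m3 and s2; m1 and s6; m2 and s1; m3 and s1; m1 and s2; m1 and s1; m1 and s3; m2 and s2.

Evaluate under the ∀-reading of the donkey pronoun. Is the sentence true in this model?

"it" takes "a song" as antecedent — a donkey pronoun bound across the clause boundary.
Strong reading: for every (m,s) with wrote(m,s), recorded(m,s) ∧ performed(m,s).
Restrictor pairs: (m1,s1) ✓  (m1,s2) ✓  (m1,s3) ✓  (m1,s4) ✓  (m1,s5) ✓  (m1,s6) ✓  (m2,s1) ✗  (m2,s2) ✓  (m2,s3) ✓  (m2,s4) ✓  (m2,s5) ✓  (m2,s6) ✓  (m3,s2) ✓  (m3,s4) ✓  (m3,s5) ✓
Counterexample: (m2,s1) is in wrote but fails the scope.

False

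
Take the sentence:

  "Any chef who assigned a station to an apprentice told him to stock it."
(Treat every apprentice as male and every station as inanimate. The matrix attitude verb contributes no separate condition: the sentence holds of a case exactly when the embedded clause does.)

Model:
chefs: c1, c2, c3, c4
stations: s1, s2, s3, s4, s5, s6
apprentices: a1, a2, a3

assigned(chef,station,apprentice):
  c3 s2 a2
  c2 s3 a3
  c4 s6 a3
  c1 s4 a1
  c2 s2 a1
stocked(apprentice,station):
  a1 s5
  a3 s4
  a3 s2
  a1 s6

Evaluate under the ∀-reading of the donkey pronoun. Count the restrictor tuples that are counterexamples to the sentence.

"him" takes "an apprentice" as antecedent and "it" takes "a station"; both are donkey pronouns co-varying with the restrictor.
Strong reading: for every (c,s,a) with assigned(c,s,a), stocked(a,s).
Restrictor triples: (c1,s4,a1)→stocked(a1,s4) ✗  (c2,s2,a1)→stocked(a1,s2) ✗  (c2,s3,a3)→stocked(a3,s3) ✗  (c3,s2,a2)→stocked(a2,s2) ✗  (c4,s6,a3)→stocked(a3,s6) ✗
Counterexamples (restrictor triples failing the scope): 5.

5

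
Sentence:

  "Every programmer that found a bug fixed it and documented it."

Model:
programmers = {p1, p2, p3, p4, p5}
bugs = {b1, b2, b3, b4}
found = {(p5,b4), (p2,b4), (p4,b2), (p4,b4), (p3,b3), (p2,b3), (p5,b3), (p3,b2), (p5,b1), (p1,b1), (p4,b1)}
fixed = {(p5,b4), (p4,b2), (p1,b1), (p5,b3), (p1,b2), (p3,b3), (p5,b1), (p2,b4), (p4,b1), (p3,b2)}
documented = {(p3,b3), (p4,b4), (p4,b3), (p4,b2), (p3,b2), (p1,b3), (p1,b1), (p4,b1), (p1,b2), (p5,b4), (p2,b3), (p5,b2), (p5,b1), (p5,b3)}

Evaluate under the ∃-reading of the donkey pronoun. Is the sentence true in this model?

False

"it" takes "a bug" as antecedent — a donkey pronoun bound across the clause boundary.
Weak reading: every programmer p with some found-bug has at least one found-bug b such that fixed(p,b) ∧ documented(p,b).
Per programmer: p1:✓  p2:✗  p3:✓  p4:✓  p5:✓
p2 has no witness among its found-bugs.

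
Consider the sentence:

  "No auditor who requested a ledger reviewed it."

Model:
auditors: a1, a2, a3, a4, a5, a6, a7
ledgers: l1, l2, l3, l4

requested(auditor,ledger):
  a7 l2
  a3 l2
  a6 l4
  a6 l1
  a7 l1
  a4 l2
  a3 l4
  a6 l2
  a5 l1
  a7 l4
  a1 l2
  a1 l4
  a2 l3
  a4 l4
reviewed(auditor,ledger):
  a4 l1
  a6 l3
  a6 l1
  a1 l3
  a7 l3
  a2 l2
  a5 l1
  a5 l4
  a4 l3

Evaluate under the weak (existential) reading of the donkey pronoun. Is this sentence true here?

"it" takes "a ledger" as antecedent — a donkey pronoun bound across the clause boundary.
Truth condition: for no (a,l) with requested(a,l) does reviewed(a,l) hold.
Restrictor pairs — does the scope hold? (a1,l2):fails  (a1,l4):fails  (a2,l3):fails  (a3,l2):fails  (a3,l4):fails  (a4,l2):fails  (a4,l4):fails  (a5,l1):holds  (a6,l1):holds  (a6,l2):fails  (a6,l4):fails  (a7,l1):fails  (a7,l2):fails  (a7,l4):fails
Scope holds for 2 pair(s), so the sentence is false.

False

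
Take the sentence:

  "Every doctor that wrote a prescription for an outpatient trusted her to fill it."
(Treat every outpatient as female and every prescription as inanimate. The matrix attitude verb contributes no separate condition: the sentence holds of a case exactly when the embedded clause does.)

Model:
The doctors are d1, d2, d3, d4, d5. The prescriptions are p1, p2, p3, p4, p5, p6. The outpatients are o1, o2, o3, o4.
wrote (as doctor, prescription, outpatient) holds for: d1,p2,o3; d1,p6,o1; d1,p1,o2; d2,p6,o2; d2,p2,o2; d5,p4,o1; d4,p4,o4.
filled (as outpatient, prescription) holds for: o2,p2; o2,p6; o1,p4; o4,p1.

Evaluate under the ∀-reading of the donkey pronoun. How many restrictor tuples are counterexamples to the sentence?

"her" takes "an outpatient" as antecedent and "it" takes "a prescription"; both are donkey pronouns co-varying with the restrictor.
Strong reading: for every (d,p,o) with wrote(d,p,o), filled(o,p).
Restrictor triples: (d1,p1,o2)→filled(o2,p1) ✗  (d1,p2,o3)→filled(o3,p2) ✗  (d1,p6,o1)→filled(o1,p6) ✗  (d2,p2,o2)→filled(o2,p2) ✓  (d2,p6,o2)→filled(o2,p6) ✓  (d4,p4,o4)→filled(o4,p4) ✗  (d5,p4,o1)→filled(o1,p4) ✓
Counterexamples (restrictor triples failing the scope): 4.

4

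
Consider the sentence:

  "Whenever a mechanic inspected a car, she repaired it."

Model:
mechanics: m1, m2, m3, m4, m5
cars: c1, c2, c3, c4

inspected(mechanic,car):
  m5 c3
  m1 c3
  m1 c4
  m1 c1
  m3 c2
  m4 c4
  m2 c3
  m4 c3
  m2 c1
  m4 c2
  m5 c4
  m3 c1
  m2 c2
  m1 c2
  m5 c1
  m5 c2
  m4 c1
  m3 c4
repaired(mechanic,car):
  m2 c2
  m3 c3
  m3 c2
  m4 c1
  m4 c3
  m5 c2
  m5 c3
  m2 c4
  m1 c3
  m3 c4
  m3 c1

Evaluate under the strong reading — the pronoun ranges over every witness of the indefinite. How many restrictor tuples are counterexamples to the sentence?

"it" takes "a car" as antecedent — a donkey pronoun bound across the clause boundary.
Strong reading: for every (m,c) with inspected(m,c), repaired(m,c).
Restrictor pairs: (m1,c1) ✗  (m1,c2) ✗  (m1,c3) ✓  (m1,c4) ✗  (m2,c1) ✗  (m2,c2) ✓  (m2,c3) ✗  (m3,c1) ✓  (m3,c2) ✓  (m3,c4) ✓  (m4,c1) ✓  (m4,c2) ✗  (m4,c3) ✓  (m4,c4) ✗  (m5,c1) ✗  (m5,c2) ✓  (m5,c3) ✓  (m5,c4) ✗
Counterexamples (restrictor pairs failing the scope): 9.

9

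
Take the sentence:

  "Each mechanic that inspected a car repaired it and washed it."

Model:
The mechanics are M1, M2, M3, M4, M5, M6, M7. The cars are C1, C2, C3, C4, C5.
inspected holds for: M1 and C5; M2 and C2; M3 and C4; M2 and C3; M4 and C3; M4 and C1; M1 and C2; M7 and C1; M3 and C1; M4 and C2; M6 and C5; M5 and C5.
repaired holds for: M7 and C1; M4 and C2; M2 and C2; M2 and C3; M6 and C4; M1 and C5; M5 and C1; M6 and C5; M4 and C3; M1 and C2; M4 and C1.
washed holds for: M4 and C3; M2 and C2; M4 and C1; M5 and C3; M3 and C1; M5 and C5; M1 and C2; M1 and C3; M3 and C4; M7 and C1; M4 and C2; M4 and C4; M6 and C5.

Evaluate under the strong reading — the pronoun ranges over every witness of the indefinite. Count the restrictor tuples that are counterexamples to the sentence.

5

"it" takes "a car" as antecedent — a donkey pronoun bound across the clause boundary.
Strong reading: for every (m,c) with inspected(m,c), repaired(m,c) ∧ washed(m,c).
Restrictor pairs: (M1,C2) ✓  (M1,C5) ✗  (M2,C2) ✓  (M2,C3) ✗  (M3,C1) ✗  (M3,C4) ✗  (M4,C1) ✓  (M4,C2) ✓  (M4,C3) ✓  (M5,C5) ✗  (M6,C5) ✓  (M7,C1) ✓
Counterexamples (restrictor pairs failing the scope): 5.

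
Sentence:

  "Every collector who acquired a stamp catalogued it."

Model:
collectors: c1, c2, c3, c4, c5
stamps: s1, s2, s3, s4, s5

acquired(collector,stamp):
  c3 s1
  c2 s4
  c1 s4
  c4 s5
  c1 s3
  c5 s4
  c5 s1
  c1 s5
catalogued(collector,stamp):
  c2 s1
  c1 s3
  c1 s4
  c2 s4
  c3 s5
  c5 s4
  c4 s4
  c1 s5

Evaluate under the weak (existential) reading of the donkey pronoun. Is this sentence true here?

"it" takes "a stamp" as antecedent — a donkey pronoun bound across the clause boundary.
Weak reading: every collector c with some acquired-stamp has at least one acquired-stamp s such that catalogued(c,s).
Per collector: c1:✓  c2:✓  c3:✗  c4:✗  c5:✓
c3 has no witness among its acquired-stamps.

False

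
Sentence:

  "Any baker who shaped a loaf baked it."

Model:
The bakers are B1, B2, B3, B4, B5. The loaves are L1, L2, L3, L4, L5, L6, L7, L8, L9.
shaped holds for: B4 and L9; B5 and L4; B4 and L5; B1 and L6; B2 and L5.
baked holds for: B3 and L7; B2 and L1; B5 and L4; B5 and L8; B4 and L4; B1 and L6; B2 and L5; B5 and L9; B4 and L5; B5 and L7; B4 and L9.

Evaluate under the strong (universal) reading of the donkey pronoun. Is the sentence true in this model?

"it" takes "a loaf" as antecedent — a donkey pronoun bound across the clause boundary.
Strong reading: for every (b,l) with shaped(b,l), baked(b,l).
Restrictor pairs: (B1,L6) ✓  (B2,L5) ✓  (B4,L5) ✓  (B4,L9) ✓  (B5,L4) ✓
Every restrictor pair satisfies the scope.

True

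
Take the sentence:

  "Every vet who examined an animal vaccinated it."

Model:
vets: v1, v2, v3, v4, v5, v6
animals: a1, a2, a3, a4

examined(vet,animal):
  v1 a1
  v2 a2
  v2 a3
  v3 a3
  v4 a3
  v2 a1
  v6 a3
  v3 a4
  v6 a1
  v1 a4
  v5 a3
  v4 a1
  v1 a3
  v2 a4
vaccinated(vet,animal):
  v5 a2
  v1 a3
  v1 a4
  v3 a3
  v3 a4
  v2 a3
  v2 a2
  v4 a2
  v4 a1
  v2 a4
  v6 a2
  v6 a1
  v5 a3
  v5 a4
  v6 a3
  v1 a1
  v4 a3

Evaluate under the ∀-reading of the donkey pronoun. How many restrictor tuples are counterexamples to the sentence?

1

"it" takes "an animal" as antecedent — a donkey pronoun bound across the clause boundary.
Strong reading: for every (v,a) with examined(v,a), vaccinated(v,a).
Restrictor pairs: (v1,a1) ✓  (v1,a3) ✓  (v1,a4) ✓  (v2,a1) ✗  (v2,a2) ✓  (v2,a3) ✓  (v2,a4) ✓  (v3,a3) ✓  (v3,a4) ✓  (v4,a1) ✓  (v4,a3) ✓  (v5,a3) ✓  (v6,a1) ✓  (v6,a3) ✓
Counterexamples (restrictor pairs failing the scope): 1.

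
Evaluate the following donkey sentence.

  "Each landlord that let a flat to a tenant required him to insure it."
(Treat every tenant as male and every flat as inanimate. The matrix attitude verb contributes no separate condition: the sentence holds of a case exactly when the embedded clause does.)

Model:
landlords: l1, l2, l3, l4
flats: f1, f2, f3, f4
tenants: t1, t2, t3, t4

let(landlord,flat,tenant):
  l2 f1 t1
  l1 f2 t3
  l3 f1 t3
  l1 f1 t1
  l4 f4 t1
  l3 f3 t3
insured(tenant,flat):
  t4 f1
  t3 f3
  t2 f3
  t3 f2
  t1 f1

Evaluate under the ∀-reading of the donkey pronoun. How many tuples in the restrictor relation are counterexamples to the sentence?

2

"him" takes "a tenant" as antecedent and "it" takes "a flat"; both are donkey pronouns co-varying with the restrictor.
Strong reading: for every (l,f,t) with let(l,f,t), insured(t,f).
Restrictor triples: (l1,f1,t1)→insured(t1,f1) ✓  (l1,f2,t3)→insured(t3,f2) ✓  (l2,f1,t1)→insured(t1,f1) ✓  (l3,f1,t3)→insured(t3,f1) ✗  (l3,f3,t3)→insured(t3,f3) ✓  (l4,f4,t1)→insured(t1,f4) ✗
Counterexamples (restrictor triples failing the scope): 2.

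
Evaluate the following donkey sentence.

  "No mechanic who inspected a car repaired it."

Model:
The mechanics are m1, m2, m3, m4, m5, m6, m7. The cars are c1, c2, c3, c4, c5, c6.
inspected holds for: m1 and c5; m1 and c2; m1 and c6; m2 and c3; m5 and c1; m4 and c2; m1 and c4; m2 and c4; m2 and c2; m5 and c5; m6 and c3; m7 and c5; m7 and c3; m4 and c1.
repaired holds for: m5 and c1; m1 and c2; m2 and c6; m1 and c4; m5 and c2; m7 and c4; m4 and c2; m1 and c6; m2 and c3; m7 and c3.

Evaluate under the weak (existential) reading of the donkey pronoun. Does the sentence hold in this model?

"it" takes "a car" as antecedent — a donkey pronoun bound across the clause boundary.
Truth condition: for no (m,c) with inspected(m,c) does repaired(m,c) hold.
Restrictor pairs — does the scope hold? (m1,c2):holds  (m1,c4):holds  (m1,c5):fails  (m1,c6):holds  (m2,c2):fails  (m2,c3):holds  (m2,c4):fails  (m4,c1):fails  (m4,c2):holds  (m5,c1):holds  (m5,c5):fails  (m6,c3):fails  (m7,c3):holds  (m7,c5):fails
Scope holds for 7 pair(s), so the sentence is false.

False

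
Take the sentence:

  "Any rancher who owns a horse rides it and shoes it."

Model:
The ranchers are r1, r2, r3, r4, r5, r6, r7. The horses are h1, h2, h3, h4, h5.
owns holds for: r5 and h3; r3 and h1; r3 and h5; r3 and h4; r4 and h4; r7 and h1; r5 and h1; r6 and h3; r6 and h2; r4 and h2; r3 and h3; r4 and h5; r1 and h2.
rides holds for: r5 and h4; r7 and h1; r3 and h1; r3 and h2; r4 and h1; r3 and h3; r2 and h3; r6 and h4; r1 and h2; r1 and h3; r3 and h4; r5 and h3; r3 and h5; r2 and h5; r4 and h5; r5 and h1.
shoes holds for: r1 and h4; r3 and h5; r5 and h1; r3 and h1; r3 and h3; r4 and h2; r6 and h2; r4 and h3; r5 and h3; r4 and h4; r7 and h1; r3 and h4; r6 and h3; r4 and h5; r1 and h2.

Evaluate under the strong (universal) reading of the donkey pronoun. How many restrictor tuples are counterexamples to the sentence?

"it" takes "a horse" as antecedent — a donkey pronoun bound across the clause boundary.
Strong reading: for every (r,h) with owns(r,h), rides(r,h) ∧ shoes(r,h).
Restrictor pairs: (r1,h2) ✓  (r3,h1) ✓  (r3,h3) ✓  (r3,h4) ✓  (r3,h5) ✓  (r4,h2) ✗  (r4,h4) ✗  (r4,h5) ✓  (r5,h1) ✓  (r5,h3) ✓  (r6,h2) ✗  (r6,h3) ✗  (r7,h1) ✓
Counterexamples (restrictor pairs failing the scope): 4.

4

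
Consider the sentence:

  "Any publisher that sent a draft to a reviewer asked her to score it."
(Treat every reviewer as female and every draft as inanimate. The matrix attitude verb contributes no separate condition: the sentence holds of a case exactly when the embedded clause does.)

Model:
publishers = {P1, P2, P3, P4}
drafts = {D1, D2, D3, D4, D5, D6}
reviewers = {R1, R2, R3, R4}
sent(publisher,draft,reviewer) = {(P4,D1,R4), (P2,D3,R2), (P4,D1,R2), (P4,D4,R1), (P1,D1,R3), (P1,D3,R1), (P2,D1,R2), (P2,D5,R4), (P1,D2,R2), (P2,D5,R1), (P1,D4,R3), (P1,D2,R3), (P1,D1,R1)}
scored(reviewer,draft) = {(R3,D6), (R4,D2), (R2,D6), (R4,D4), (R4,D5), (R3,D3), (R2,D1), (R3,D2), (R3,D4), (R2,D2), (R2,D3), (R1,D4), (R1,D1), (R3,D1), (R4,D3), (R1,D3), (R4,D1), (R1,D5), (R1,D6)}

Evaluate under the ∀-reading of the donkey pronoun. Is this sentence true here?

"her" takes "a reviewer" as antecedent and "it" takes "a draft"; both are donkey pronouns co-varying with the restrictor.
Strong reading: for every (p,d,r) with sent(p,d,r), scored(r,d).
Restrictor triples: (P1,D1,R1)→scored(R1,D1) ✓  (P1,D1,R3)→scored(R3,D1) ✓  (P1,D2,R2)→scored(R2,D2) ✓  (P1,D2,R3)→scored(R3,D2) ✓  (P1,D3,R1)→scored(R1,D3) ✓  (P1,D4,R3)→scored(R3,D4) ✓  (P2,D1,R2)→scored(R2,D1) ✓  (P2,D3,R2)→scored(R2,D3) ✓  (P2,D5,R1)→scored(R1,D5) ✓  (P2,D5,R4)→scored(R4,D5) ✓  (P4,D1,R2)→scored(R2,D1) ✓  (P4,D1,R4)→scored(R4,D1) ✓  (P4,D4,R1)→scored(R1,D4) ✓
Every restrictor triple satisfies the scope.

True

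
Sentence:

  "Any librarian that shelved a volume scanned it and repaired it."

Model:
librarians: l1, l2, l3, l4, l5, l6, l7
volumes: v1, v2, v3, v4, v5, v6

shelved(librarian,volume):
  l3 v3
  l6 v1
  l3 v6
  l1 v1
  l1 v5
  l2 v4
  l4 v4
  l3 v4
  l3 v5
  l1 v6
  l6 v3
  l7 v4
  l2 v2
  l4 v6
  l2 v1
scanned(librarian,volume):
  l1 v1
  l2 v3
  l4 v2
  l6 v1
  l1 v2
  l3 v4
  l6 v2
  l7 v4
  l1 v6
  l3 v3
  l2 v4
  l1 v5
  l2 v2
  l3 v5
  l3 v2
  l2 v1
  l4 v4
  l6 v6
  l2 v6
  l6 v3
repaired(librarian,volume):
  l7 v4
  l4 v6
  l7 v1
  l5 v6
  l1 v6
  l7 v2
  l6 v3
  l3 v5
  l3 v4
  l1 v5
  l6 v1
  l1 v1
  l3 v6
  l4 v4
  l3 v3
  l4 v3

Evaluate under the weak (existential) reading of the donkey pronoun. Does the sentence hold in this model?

"it" takes "a volume" as antecedent — a donkey pronoun bound across the clause boundary.
Weak reading: every librarian l with some shelved-volume has at least one shelved-volume v such that scanned(l,v) ∧ repaired(l,v).
Per librarian: l1:✓  l2:✗  l3:✓  l4:✓  l6:✓  l7:✓
l2 has no witness among its shelved-volumes.

False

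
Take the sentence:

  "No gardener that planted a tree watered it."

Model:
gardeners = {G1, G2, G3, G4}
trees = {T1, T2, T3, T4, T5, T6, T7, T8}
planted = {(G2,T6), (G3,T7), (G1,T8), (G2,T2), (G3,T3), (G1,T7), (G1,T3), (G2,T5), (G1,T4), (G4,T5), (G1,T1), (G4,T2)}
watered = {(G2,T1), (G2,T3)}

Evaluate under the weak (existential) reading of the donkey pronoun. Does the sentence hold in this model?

True

"it" takes "a tree" as antecedent — a donkey pronoun bound across the clause boundary.
Truth condition: for no (g,t) with planted(g,t) does watered(g,t) hold.
Restrictor pairs — does the scope hold? (G1,T1):fails  (G1,T3):fails  (G1,T4):fails  (G1,T7):fails  (G1,T8):fails  (G2,T2):fails  (G2,T5):fails  (G2,T6):fails  (G3,T3):fails  (G3,T7):fails  (G4,T2):fails  (G4,T5):fails
Scope holds for no restrictor pair, so the sentence is true.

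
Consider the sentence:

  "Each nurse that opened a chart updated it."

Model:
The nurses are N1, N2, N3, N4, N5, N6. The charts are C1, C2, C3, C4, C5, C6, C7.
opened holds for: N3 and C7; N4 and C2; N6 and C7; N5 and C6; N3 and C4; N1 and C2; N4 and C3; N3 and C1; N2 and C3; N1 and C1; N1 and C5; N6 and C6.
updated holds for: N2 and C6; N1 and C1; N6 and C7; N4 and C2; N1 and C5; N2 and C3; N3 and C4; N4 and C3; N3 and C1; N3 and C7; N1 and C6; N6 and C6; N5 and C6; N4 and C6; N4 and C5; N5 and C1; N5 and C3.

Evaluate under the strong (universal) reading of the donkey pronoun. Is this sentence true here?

False

"it" takes "a chart" as antecedent — a donkey pronoun bound across the clause boundary.
Strong reading: for every (n,c) with opened(n,c), updated(n,c).
Restrictor pairs: (N1,C1) ✓  (N1,C2) ✗  (N1,C5) ✓  (N2,C3) ✓  (N3,C1) ✓  (N3,C4) ✓  (N3,C7) ✓  (N4,C2) ✓  (N4,C3) ✓  (N5,C6) ✓  (N6,C6) ✓  (N6,C7) ✓
Counterexample: (N1,C2) is in opened but fails the scope.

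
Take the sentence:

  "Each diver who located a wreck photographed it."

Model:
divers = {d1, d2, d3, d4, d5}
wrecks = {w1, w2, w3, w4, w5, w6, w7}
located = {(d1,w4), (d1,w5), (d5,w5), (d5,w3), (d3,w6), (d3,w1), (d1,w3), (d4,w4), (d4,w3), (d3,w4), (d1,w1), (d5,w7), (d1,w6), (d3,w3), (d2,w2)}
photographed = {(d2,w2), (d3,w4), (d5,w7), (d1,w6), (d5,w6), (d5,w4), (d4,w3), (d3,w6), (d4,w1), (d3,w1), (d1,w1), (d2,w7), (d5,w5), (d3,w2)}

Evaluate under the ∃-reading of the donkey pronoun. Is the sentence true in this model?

"it" takes "a wreck" as antecedent — a donkey pronoun bound across the clause boundary.
Weak reading: every diver d with some located-wreck has at least one located-wreck w such that photographed(d,w).
Per diver: d1:✓  d2:✓  d3:✓  d4:✓  d5:✓
Every diver in the restrictor has a witness.

True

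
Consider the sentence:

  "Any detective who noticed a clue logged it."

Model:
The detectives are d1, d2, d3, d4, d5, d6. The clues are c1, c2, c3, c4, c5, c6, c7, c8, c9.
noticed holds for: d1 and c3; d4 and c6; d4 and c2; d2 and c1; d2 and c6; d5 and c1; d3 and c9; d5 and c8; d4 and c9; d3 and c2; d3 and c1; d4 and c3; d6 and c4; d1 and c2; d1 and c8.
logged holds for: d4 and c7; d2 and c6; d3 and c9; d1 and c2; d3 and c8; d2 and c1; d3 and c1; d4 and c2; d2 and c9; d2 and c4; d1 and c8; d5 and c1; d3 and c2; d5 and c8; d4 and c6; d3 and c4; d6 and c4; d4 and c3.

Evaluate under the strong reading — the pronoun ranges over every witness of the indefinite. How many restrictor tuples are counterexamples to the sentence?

2

"it" takes "a clue" as antecedent — a donkey pronoun bound across the clause boundary.
Strong reading: for every (d,c) with noticed(d,c), logged(d,c).
Restrictor pairs: (d1,c2) ✓  (d1,c3) ✗  (d1,c8) ✓  (d2,c1) ✓  (d2,c6) ✓  (d3,c1) ✓  (d3,c2) ✓  (d3,c9) ✓  (d4,c2) ✓  (d4,c3) ✓  (d4,c6) ✓  (d4,c9) ✗  (d5,c1) ✓  (d5,c8) ✓  (d6,c4) ✓
Counterexamples (restrictor pairs failing the scope): 2.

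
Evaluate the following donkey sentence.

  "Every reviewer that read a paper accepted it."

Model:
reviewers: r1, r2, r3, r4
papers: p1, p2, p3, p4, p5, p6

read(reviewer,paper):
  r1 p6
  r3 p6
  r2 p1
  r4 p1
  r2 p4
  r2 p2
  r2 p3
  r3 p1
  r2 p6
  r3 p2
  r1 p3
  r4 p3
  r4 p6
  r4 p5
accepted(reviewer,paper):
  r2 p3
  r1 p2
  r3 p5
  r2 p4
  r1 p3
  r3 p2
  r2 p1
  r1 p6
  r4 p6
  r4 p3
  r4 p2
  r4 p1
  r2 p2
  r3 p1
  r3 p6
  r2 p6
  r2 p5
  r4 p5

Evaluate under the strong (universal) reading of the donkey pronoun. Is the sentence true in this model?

True

"it" takes "a paper" as antecedent — a donkey pronoun bound across the clause boundary.
Strong reading: for every (r,p) with read(r,p), accepted(r,p).
Restrictor pairs: (r1,p3) ✓  (r1,p6) ✓  (r2,p1) ✓  (r2,p2) ✓  (r2,p3) ✓  (r2,p4) ✓  (r2,p6) ✓  (r3,p1) ✓  (r3,p2) ✓  (r3,p6) ✓  (r4,p1) ✓  (r4,p3) ✓  (r4,p5) ✓  (r4,p6) ✓
Every restrictor pair satisfies the scope.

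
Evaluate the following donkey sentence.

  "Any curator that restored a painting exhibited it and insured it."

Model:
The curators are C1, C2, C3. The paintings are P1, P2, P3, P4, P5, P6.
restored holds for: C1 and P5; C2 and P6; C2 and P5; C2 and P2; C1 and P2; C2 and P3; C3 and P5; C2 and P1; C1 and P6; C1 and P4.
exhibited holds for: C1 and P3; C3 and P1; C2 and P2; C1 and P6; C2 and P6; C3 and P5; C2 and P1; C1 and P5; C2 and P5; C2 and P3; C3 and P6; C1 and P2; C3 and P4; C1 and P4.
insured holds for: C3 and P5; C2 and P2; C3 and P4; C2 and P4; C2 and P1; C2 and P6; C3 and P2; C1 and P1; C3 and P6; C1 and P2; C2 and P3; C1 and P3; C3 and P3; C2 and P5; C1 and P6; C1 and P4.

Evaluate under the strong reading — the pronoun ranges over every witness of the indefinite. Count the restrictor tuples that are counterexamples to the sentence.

"it" takes "a painting" as antecedent — a donkey pronoun bound across the clause boundary.
Strong reading: for every (c,p) with restored(c,p), exhibited(c,p) ∧ insured(c,p).
Restrictor pairs: (C1,P2) ✓  (C1,P4) ✓  (C1,P5) ✗  (C1,P6) ✓  (C2,P1) ✓  (C2,P2) ✓  (C2,P3) ✓  (C2,P5) ✓  (C2,P6) ✓  (C3,P5) ✓
Counterexamples (restrictor pairs failing the scope): 1.

1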